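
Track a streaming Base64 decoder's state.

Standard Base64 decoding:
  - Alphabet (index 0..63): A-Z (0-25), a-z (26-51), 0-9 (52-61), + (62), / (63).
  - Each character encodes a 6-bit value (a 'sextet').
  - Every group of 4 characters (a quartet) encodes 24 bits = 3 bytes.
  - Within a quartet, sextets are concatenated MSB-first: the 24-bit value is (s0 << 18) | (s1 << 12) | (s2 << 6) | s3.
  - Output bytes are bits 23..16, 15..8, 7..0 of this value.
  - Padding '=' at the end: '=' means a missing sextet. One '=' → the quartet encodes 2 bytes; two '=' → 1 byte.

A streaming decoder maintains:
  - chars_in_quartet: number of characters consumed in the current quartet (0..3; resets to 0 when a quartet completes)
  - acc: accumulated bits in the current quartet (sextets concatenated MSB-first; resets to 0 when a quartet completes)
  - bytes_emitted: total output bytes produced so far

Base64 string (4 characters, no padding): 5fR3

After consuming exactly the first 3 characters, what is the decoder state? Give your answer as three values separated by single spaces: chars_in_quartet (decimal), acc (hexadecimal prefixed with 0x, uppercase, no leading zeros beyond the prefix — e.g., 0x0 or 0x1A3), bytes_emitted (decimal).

After char 0 ('5'=57): chars_in_quartet=1 acc=0x39 bytes_emitted=0
After char 1 ('f'=31): chars_in_quartet=2 acc=0xE5F bytes_emitted=0
After char 2 ('R'=17): chars_in_quartet=3 acc=0x397D1 bytes_emitted=0

Answer: 3 0x397D1 0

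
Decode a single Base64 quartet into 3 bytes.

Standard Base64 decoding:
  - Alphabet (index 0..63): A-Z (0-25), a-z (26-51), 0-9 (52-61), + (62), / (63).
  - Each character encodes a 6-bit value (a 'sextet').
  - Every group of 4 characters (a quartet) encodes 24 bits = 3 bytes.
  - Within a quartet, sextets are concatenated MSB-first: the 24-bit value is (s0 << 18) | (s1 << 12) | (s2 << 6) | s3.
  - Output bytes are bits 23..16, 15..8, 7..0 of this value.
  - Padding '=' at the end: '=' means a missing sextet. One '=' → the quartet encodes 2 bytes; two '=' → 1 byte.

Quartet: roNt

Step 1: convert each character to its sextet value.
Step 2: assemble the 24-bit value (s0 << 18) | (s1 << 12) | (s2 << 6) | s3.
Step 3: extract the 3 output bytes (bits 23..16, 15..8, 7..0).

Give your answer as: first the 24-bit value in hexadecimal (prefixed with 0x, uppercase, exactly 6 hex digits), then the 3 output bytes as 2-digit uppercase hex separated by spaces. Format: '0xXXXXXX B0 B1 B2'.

Sextets: r=43, o=40, N=13, t=45
24-bit: (43<<18) | (40<<12) | (13<<6) | 45
      = 0xAC0000 | 0x028000 | 0x000340 | 0x00002D
      = 0xAE836D
Bytes: (v>>16)&0xFF=AE, (v>>8)&0xFF=83, v&0xFF=6D

Answer: 0xAE836D AE 83 6D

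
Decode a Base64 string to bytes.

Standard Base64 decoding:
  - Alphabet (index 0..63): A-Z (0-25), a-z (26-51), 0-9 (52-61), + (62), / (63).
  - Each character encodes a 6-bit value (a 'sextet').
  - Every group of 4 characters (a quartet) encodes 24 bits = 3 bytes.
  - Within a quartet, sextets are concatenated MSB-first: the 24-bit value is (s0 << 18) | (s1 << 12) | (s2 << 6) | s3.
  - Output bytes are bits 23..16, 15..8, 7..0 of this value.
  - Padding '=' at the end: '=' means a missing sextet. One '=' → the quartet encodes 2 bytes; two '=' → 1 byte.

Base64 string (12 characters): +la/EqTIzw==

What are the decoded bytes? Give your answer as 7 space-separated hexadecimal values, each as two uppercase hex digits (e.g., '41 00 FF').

After char 0 ('+'=62): chars_in_quartet=1 acc=0x3E bytes_emitted=0
After char 1 ('l'=37): chars_in_quartet=2 acc=0xFA5 bytes_emitted=0
After char 2 ('a'=26): chars_in_quartet=3 acc=0x3E95A bytes_emitted=0
After char 3 ('/'=63): chars_in_quartet=4 acc=0xFA56BF -> emit FA 56 BF, reset; bytes_emitted=3
After char 4 ('E'=4): chars_in_quartet=1 acc=0x4 bytes_emitted=3
After char 5 ('q'=42): chars_in_quartet=2 acc=0x12A bytes_emitted=3
After char 6 ('T'=19): chars_in_quartet=3 acc=0x4A93 bytes_emitted=3
After char 7 ('I'=8): chars_in_quartet=4 acc=0x12A4C8 -> emit 12 A4 C8, reset; bytes_emitted=6
After char 8 ('z'=51): chars_in_quartet=1 acc=0x33 bytes_emitted=6
After char 9 ('w'=48): chars_in_quartet=2 acc=0xCF0 bytes_emitted=6
Padding '==': partial quartet acc=0xCF0 -> emit CF; bytes_emitted=7

Answer: FA 56 BF 12 A4 C8 CF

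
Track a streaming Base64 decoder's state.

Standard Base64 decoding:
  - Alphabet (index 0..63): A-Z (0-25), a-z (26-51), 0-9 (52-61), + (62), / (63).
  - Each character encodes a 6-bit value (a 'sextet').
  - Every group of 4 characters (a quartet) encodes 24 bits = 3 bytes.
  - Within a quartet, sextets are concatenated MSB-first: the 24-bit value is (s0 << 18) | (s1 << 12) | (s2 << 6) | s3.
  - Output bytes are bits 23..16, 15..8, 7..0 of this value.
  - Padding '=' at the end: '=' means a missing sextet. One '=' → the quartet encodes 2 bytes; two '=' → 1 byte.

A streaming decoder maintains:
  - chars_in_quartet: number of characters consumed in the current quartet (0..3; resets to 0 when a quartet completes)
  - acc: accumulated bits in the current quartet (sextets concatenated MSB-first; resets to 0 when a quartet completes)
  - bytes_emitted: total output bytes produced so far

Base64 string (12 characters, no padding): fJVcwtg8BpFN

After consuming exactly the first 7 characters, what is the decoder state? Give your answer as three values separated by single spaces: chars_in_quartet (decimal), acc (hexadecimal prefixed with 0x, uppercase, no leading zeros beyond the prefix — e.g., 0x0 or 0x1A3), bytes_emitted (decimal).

After char 0 ('f'=31): chars_in_quartet=1 acc=0x1F bytes_emitted=0
After char 1 ('J'=9): chars_in_quartet=2 acc=0x7C9 bytes_emitted=0
After char 2 ('V'=21): chars_in_quartet=3 acc=0x1F255 bytes_emitted=0
After char 3 ('c'=28): chars_in_quartet=4 acc=0x7C955C -> emit 7C 95 5C, reset; bytes_emitted=3
After char 4 ('w'=48): chars_in_quartet=1 acc=0x30 bytes_emitted=3
After char 5 ('t'=45): chars_in_quartet=2 acc=0xC2D bytes_emitted=3
After char 6 ('g'=32): chars_in_quartet=3 acc=0x30B60 bytes_emitted=3

Answer: 3 0x30B60 3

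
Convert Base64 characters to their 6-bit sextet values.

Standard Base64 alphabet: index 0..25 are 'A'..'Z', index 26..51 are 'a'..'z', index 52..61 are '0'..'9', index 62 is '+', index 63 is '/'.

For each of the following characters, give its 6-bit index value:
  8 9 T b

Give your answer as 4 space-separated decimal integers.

Answer: 60 61 19 27

Derivation:
'8': 0..9 range, 52 + ord('8') − ord('0') = 60
'9': 0..9 range, 52 + ord('9') − ord('0') = 61
'T': A..Z range, ord('T') − ord('A') = 19
'b': a..z range, 26 + ord('b') − ord('a') = 27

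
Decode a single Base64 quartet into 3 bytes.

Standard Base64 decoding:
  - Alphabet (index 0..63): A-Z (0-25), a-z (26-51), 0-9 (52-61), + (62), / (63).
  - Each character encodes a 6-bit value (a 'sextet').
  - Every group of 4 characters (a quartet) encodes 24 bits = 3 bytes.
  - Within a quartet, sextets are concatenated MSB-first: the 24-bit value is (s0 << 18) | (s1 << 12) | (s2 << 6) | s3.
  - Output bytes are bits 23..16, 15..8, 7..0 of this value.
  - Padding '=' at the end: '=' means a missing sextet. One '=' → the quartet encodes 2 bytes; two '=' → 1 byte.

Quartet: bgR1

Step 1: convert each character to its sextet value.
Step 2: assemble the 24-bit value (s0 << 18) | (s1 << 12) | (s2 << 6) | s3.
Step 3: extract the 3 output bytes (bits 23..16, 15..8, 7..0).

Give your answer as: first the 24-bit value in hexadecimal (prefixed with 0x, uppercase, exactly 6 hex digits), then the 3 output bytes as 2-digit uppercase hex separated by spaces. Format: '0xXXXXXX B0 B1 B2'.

Answer: 0x6E0475 6E 04 75

Derivation:
Sextets: b=27, g=32, R=17, 1=53
24-bit: (27<<18) | (32<<12) | (17<<6) | 53
      = 0x6C0000 | 0x020000 | 0x000440 | 0x000035
      = 0x6E0475
Bytes: (v>>16)&0xFF=6E, (v>>8)&0xFF=04, v&0xFF=75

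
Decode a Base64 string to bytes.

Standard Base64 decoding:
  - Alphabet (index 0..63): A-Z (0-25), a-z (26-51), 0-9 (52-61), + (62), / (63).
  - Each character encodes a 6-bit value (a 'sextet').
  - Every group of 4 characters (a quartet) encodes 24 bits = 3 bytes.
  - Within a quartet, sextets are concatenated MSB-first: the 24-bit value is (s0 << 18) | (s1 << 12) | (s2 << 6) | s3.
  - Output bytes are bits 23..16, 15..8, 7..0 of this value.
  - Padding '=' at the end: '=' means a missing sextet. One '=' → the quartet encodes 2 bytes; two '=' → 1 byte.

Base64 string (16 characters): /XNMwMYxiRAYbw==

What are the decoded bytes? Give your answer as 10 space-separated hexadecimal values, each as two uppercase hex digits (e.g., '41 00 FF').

Answer: FD 73 4C C0 C6 31 89 10 18 6F

Derivation:
After char 0 ('/'=63): chars_in_quartet=1 acc=0x3F bytes_emitted=0
After char 1 ('X'=23): chars_in_quartet=2 acc=0xFD7 bytes_emitted=0
After char 2 ('N'=13): chars_in_quartet=3 acc=0x3F5CD bytes_emitted=0
After char 3 ('M'=12): chars_in_quartet=4 acc=0xFD734C -> emit FD 73 4C, reset; bytes_emitted=3
After char 4 ('w'=48): chars_in_quartet=1 acc=0x30 bytes_emitted=3
After char 5 ('M'=12): chars_in_quartet=2 acc=0xC0C bytes_emitted=3
After char 6 ('Y'=24): chars_in_quartet=3 acc=0x30318 bytes_emitted=3
After char 7 ('x'=49): chars_in_quartet=4 acc=0xC0C631 -> emit C0 C6 31, reset; bytes_emitted=6
After char 8 ('i'=34): chars_in_quartet=1 acc=0x22 bytes_emitted=6
After char 9 ('R'=17): chars_in_quartet=2 acc=0x891 bytes_emitted=6
After char 10 ('A'=0): chars_in_quartet=3 acc=0x22440 bytes_emitted=6
After char 11 ('Y'=24): chars_in_quartet=4 acc=0x891018 -> emit 89 10 18, reset; bytes_emitted=9
After char 12 ('b'=27): chars_in_quartet=1 acc=0x1B bytes_emitted=9
After char 13 ('w'=48): chars_in_quartet=2 acc=0x6F0 bytes_emitted=9
Padding '==': partial quartet acc=0x6F0 -> emit 6F; bytes_emitted=10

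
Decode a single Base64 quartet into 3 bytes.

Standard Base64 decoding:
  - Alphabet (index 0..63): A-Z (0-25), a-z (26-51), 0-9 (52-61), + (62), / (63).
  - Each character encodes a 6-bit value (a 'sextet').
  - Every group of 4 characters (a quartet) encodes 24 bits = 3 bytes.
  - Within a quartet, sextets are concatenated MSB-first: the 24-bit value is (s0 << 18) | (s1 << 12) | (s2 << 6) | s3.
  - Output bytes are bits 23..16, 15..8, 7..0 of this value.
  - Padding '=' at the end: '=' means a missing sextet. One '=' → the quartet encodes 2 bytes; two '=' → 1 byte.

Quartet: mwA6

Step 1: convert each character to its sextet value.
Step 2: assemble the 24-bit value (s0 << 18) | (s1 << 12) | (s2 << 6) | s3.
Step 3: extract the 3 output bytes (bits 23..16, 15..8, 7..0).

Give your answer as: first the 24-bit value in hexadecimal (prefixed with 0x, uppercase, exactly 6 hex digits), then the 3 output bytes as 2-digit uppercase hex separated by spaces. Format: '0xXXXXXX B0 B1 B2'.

Sextets: m=38, w=48, A=0, 6=58
24-bit: (38<<18) | (48<<12) | (0<<6) | 58
      = 0x980000 | 0x030000 | 0x000000 | 0x00003A
      = 0x9B003A
Bytes: (v>>16)&0xFF=9B, (v>>8)&0xFF=00, v&0xFF=3A

Answer: 0x9B003A 9B 00 3A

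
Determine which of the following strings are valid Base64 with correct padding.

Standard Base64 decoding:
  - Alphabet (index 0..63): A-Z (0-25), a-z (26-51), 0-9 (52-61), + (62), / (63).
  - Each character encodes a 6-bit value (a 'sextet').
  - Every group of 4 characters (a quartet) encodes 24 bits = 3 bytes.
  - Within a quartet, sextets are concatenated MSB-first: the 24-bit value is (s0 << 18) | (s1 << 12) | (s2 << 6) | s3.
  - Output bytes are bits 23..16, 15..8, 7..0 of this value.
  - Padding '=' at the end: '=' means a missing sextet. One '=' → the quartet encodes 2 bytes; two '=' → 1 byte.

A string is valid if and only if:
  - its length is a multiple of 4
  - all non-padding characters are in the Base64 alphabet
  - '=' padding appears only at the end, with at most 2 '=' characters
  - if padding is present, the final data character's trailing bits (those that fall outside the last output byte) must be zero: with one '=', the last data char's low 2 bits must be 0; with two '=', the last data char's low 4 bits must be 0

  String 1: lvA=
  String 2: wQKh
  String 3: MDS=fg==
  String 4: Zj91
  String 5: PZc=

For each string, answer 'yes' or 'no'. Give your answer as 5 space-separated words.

String 1: 'lvA=' → valid
String 2: 'wQKh' → valid
String 3: 'MDS=fg==' → invalid (bad char(s): ['=']; '=' in middle)
String 4: 'Zj91' → valid
String 5: 'PZc=' → valid

Answer: yes yes no yes yes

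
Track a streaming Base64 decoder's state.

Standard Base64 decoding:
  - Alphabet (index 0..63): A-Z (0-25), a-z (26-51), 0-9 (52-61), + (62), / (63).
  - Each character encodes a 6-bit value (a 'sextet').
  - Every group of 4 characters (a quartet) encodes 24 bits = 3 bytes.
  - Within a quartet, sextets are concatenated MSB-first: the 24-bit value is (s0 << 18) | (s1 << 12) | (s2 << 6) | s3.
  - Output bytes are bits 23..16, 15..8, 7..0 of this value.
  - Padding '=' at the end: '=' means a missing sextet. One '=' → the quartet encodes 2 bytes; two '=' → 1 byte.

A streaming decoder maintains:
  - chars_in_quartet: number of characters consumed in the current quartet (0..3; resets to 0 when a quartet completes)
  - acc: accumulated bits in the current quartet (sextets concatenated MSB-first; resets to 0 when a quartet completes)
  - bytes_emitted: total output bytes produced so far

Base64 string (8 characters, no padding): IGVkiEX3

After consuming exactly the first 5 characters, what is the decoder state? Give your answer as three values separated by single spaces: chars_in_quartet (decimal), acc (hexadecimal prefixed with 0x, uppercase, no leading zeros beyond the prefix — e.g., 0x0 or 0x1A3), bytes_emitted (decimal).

Answer: 1 0x22 3

Derivation:
After char 0 ('I'=8): chars_in_quartet=1 acc=0x8 bytes_emitted=0
After char 1 ('G'=6): chars_in_quartet=2 acc=0x206 bytes_emitted=0
After char 2 ('V'=21): chars_in_quartet=3 acc=0x8195 bytes_emitted=0
After char 3 ('k'=36): chars_in_quartet=4 acc=0x206564 -> emit 20 65 64, reset; bytes_emitted=3
After char 4 ('i'=34): chars_in_quartet=1 acc=0x22 bytes_emitted=3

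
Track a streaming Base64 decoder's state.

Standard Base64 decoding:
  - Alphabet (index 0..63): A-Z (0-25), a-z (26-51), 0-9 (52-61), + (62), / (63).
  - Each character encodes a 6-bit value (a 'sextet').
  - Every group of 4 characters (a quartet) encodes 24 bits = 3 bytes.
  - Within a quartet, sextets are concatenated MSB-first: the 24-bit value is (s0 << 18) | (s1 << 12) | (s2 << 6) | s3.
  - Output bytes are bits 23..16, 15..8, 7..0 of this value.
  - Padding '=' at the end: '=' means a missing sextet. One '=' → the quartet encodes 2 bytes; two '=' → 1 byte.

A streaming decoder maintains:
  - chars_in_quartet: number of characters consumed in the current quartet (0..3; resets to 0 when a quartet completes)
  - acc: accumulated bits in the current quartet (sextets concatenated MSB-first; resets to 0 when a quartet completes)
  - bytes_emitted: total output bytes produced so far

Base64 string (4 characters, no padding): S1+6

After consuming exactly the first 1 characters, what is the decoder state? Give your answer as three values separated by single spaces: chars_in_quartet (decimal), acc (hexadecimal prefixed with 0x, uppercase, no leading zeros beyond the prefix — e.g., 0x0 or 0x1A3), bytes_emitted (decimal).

Answer: 1 0x12 0

Derivation:
After char 0 ('S'=18): chars_in_quartet=1 acc=0x12 bytes_emitted=0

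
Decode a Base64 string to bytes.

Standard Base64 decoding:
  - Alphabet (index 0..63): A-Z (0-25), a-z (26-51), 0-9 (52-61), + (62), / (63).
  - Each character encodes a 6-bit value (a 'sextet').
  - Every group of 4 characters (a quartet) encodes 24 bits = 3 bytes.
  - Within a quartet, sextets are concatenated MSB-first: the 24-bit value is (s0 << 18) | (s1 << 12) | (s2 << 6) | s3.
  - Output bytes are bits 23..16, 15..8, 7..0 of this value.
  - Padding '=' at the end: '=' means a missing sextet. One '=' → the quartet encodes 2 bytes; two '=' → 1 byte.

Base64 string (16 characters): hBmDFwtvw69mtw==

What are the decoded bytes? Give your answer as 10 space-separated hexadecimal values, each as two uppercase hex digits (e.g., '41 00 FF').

Answer: 84 19 83 17 0B 6F C3 AF 66 B7

Derivation:
After char 0 ('h'=33): chars_in_quartet=1 acc=0x21 bytes_emitted=0
After char 1 ('B'=1): chars_in_quartet=2 acc=0x841 bytes_emitted=0
After char 2 ('m'=38): chars_in_quartet=3 acc=0x21066 bytes_emitted=0
After char 3 ('D'=3): chars_in_quartet=4 acc=0x841983 -> emit 84 19 83, reset; bytes_emitted=3
After char 4 ('F'=5): chars_in_quartet=1 acc=0x5 bytes_emitted=3
After char 5 ('w'=48): chars_in_quartet=2 acc=0x170 bytes_emitted=3
After char 6 ('t'=45): chars_in_quartet=3 acc=0x5C2D bytes_emitted=3
After char 7 ('v'=47): chars_in_quartet=4 acc=0x170B6F -> emit 17 0B 6F, reset; bytes_emitted=6
After char 8 ('w'=48): chars_in_quartet=1 acc=0x30 bytes_emitted=6
After char 9 ('6'=58): chars_in_quartet=2 acc=0xC3A bytes_emitted=6
After char 10 ('9'=61): chars_in_quartet=3 acc=0x30EBD bytes_emitted=6
After char 11 ('m'=38): chars_in_quartet=4 acc=0xC3AF66 -> emit C3 AF 66, reset; bytes_emitted=9
After char 12 ('t'=45): chars_in_quartet=1 acc=0x2D bytes_emitted=9
After char 13 ('w'=48): chars_in_quartet=2 acc=0xB70 bytes_emitted=9
Padding '==': partial quartet acc=0xB70 -> emit B7; bytes_emitted=10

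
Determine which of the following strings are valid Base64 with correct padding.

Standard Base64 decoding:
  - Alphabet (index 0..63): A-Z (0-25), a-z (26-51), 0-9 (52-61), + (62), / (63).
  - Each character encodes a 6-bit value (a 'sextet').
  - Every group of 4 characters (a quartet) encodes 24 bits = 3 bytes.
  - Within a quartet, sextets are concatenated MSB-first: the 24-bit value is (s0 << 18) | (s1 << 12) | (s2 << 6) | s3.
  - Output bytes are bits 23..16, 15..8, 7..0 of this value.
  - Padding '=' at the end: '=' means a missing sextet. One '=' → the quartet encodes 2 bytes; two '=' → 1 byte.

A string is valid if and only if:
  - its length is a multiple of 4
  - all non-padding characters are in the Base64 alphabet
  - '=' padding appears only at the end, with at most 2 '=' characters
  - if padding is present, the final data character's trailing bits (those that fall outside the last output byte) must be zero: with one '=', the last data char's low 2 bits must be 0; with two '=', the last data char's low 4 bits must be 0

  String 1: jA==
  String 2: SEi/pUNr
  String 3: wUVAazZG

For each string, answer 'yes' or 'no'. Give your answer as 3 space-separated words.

Answer: yes yes yes

Derivation:
String 1: 'jA==' → valid
String 2: 'SEi/pUNr' → valid
String 3: 'wUVAazZG' → valid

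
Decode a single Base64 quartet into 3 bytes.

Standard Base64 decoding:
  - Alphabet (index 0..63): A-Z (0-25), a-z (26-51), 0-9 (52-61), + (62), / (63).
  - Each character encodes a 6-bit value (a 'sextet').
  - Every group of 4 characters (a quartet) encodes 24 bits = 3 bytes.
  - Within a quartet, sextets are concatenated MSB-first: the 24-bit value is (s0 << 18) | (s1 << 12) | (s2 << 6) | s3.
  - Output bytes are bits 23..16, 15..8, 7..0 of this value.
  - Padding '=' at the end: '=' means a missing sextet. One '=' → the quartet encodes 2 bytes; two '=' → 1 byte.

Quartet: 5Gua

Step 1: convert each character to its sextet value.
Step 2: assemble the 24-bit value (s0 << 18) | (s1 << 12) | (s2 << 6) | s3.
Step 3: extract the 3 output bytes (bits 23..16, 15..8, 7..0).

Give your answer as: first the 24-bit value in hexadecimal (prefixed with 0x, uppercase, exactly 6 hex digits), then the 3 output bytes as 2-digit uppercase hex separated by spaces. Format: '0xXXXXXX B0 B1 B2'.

Sextets: 5=57, G=6, u=46, a=26
24-bit: (57<<18) | (6<<12) | (46<<6) | 26
      = 0xE40000 | 0x006000 | 0x000B80 | 0x00001A
      = 0xE46B9A
Bytes: (v>>16)&0xFF=E4, (v>>8)&0xFF=6B, v&0xFF=9A

Answer: 0xE46B9A E4 6B 9A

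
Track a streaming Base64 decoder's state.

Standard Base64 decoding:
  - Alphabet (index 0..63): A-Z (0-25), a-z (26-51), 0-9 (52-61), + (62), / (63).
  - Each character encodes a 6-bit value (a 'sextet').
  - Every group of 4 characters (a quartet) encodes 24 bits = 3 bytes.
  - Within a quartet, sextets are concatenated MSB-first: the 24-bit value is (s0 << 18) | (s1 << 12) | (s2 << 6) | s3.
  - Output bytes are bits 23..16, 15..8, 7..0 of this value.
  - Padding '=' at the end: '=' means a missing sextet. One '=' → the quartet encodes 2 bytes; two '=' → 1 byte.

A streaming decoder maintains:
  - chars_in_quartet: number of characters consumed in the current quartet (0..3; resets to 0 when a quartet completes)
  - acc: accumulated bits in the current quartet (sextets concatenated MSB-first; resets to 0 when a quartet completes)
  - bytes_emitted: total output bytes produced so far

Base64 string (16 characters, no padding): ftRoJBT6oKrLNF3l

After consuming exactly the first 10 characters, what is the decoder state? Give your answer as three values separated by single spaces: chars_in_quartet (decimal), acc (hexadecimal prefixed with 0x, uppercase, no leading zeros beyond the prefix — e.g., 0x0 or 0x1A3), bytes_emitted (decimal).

After char 0 ('f'=31): chars_in_quartet=1 acc=0x1F bytes_emitted=0
After char 1 ('t'=45): chars_in_quartet=2 acc=0x7ED bytes_emitted=0
After char 2 ('R'=17): chars_in_quartet=3 acc=0x1FB51 bytes_emitted=0
After char 3 ('o'=40): chars_in_quartet=4 acc=0x7ED468 -> emit 7E D4 68, reset; bytes_emitted=3
After char 4 ('J'=9): chars_in_quartet=1 acc=0x9 bytes_emitted=3
After char 5 ('B'=1): chars_in_quartet=2 acc=0x241 bytes_emitted=3
After char 6 ('T'=19): chars_in_quartet=3 acc=0x9053 bytes_emitted=3
After char 7 ('6'=58): chars_in_quartet=4 acc=0x2414FA -> emit 24 14 FA, reset; bytes_emitted=6
After char 8 ('o'=40): chars_in_quartet=1 acc=0x28 bytes_emitted=6
After char 9 ('K'=10): chars_in_quartet=2 acc=0xA0A bytes_emitted=6

Answer: 2 0xA0A 6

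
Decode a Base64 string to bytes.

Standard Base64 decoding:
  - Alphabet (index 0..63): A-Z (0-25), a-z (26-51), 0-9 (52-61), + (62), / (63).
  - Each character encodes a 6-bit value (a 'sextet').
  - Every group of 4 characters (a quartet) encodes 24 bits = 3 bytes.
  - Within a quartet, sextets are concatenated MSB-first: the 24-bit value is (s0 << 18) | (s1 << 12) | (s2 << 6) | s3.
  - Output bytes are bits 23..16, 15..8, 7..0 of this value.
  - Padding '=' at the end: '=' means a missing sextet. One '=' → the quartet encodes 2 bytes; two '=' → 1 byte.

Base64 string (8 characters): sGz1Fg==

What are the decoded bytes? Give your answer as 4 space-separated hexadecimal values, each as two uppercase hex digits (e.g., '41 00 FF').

After char 0 ('s'=44): chars_in_quartet=1 acc=0x2C bytes_emitted=0
After char 1 ('G'=6): chars_in_quartet=2 acc=0xB06 bytes_emitted=0
After char 2 ('z'=51): chars_in_quartet=3 acc=0x2C1B3 bytes_emitted=0
After char 3 ('1'=53): chars_in_quartet=4 acc=0xB06CF5 -> emit B0 6C F5, reset; bytes_emitted=3
After char 4 ('F'=5): chars_in_quartet=1 acc=0x5 bytes_emitted=3
After char 5 ('g'=32): chars_in_quartet=2 acc=0x160 bytes_emitted=3
Padding '==': partial quartet acc=0x160 -> emit 16; bytes_emitted=4

Answer: B0 6C F5 16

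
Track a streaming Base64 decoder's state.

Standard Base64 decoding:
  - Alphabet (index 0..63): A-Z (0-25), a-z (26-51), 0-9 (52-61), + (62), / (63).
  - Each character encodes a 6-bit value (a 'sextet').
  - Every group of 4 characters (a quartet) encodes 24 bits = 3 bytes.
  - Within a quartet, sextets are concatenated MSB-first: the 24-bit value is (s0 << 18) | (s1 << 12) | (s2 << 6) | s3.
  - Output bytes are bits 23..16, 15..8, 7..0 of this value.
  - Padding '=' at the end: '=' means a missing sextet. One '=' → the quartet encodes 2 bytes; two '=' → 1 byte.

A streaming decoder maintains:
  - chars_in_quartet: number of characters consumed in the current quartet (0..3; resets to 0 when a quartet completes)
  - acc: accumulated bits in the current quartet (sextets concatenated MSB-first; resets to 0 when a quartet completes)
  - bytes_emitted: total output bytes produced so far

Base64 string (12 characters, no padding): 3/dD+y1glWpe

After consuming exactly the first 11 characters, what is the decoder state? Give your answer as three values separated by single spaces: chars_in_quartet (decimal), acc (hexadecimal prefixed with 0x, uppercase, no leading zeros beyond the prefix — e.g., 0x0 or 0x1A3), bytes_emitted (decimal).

Answer: 3 0x255A9 6

Derivation:
After char 0 ('3'=55): chars_in_quartet=1 acc=0x37 bytes_emitted=0
After char 1 ('/'=63): chars_in_quartet=2 acc=0xDFF bytes_emitted=0
After char 2 ('d'=29): chars_in_quartet=3 acc=0x37FDD bytes_emitted=0
After char 3 ('D'=3): chars_in_quartet=4 acc=0xDFF743 -> emit DF F7 43, reset; bytes_emitted=3
After char 4 ('+'=62): chars_in_quartet=1 acc=0x3E bytes_emitted=3
After char 5 ('y'=50): chars_in_quartet=2 acc=0xFB2 bytes_emitted=3
After char 6 ('1'=53): chars_in_quartet=3 acc=0x3ECB5 bytes_emitted=3
After char 7 ('g'=32): chars_in_quartet=4 acc=0xFB2D60 -> emit FB 2D 60, reset; bytes_emitted=6
After char 8 ('l'=37): chars_in_quartet=1 acc=0x25 bytes_emitted=6
After char 9 ('W'=22): chars_in_quartet=2 acc=0x956 bytes_emitted=6
After char 10 ('p'=41): chars_in_quartet=3 acc=0x255A9 bytes_emitted=6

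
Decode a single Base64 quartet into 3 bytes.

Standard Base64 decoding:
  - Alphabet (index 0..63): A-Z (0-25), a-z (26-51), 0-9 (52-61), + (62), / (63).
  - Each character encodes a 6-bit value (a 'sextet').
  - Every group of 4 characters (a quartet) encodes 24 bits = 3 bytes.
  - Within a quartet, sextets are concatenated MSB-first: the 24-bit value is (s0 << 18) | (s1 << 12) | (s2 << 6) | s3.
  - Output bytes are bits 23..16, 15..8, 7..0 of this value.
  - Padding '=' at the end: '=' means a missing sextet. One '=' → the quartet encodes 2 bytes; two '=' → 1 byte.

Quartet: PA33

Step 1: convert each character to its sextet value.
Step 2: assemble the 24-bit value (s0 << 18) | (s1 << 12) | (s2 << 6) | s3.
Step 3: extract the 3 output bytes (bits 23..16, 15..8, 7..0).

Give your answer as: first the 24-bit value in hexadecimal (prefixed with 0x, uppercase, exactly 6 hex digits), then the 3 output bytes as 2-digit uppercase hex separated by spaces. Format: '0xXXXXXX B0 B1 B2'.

Sextets: P=15, A=0, 3=55, 3=55
24-bit: (15<<18) | (0<<12) | (55<<6) | 55
      = 0x3C0000 | 0x000000 | 0x000DC0 | 0x000037
      = 0x3C0DF7
Bytes: (v>>16)&0xFF=3C, (v>>8)&0xFF=0D, v&0xFF=F7

Answer: 0x3C0DF7 3C 0D F7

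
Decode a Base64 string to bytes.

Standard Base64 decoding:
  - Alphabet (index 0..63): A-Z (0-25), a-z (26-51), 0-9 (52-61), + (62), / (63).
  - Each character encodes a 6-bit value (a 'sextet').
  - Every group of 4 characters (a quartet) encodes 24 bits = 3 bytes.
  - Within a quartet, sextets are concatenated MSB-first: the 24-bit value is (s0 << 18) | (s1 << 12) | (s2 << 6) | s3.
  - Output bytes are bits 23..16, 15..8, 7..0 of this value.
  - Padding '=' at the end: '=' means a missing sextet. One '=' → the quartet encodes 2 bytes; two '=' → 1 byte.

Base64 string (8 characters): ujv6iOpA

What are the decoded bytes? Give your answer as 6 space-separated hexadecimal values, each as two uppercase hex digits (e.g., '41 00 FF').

After char 0 ('u'=46): chars_in_quartet=1 acc=0x2E bytes_emitted=0
After char 1 ('j'=35): chars_in_quartet=2 acc=0xBA3 bytes_emitted=0
After char 2 ('v'=47): chars_in_quartet=3 acc=0x2E8EF bytes_emitted=0
After char 3 ('6'=58): chars_in_quartet=4 acc=0xBA3BFA -> emit BA 3B FA, reset; bytes_emitted=3
After char 4 ('i'=34): chars_in_quartet=1 acc=0x22 bytes_emitted=3
After char 5 ('O'=14): chars_in_quartet=2 acc=0x88E bytes_emitted=3
After char 6 ('p'=41): chars_in_quartet=3 acc=0x223A9 bytes_emitted=3
After char 7 ('A'=0): chars_in_quartet=4 acc=0x88EA40 -> emit 88 EA 40, reset; bytes_emitted=6

Answer: BA 3B FA 88 EA 40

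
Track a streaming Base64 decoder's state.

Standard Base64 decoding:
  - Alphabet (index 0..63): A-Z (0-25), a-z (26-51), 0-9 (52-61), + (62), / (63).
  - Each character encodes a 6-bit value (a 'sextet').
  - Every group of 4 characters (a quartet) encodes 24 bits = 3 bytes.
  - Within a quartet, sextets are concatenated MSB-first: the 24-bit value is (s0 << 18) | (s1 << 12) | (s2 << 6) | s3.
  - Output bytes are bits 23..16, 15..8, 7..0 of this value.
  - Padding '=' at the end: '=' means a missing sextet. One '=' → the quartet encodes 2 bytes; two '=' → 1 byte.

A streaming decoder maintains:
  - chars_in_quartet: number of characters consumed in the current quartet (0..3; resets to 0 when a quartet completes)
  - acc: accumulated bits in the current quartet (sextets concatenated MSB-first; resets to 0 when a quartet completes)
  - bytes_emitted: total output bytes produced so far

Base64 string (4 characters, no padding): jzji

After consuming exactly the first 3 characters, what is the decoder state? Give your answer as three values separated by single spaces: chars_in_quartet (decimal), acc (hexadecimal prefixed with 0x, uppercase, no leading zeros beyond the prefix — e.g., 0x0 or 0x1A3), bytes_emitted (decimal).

After char 0 ('j'=35): chars_in_quartet=1 acc=0x23 bytes_emitted=0
After char 1 ('z'=51): chars_in_quartet=2 acc=0x8F3 bytes_emitted=0
After char 2 ('j'=35): chars_in_quartet=3 acc=0x23CE3 bytes_emitted=0

Answer: 3 0x23CE3 0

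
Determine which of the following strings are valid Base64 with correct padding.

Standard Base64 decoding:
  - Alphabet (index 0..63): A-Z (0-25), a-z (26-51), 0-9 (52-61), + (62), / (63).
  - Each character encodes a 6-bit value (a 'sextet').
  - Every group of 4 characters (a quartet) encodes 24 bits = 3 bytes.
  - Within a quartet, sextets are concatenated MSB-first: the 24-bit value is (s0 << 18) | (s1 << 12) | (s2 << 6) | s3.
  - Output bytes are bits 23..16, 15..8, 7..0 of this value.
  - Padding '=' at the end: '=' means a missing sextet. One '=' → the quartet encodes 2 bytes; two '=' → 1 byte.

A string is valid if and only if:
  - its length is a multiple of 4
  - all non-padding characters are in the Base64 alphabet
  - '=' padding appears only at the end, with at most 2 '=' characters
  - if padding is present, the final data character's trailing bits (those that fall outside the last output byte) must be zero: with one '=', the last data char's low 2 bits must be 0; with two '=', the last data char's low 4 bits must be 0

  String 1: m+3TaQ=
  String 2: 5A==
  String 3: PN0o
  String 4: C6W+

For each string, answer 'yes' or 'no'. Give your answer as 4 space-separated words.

Answer: no yes yes yes

Derivation:
String 1: 'm+3TaQ=' → invalid (len=7 not mult of 4)
String 2: '5A==' → valid
String 3: 'PN0o' → valid
String 4: 'C6W+' → valid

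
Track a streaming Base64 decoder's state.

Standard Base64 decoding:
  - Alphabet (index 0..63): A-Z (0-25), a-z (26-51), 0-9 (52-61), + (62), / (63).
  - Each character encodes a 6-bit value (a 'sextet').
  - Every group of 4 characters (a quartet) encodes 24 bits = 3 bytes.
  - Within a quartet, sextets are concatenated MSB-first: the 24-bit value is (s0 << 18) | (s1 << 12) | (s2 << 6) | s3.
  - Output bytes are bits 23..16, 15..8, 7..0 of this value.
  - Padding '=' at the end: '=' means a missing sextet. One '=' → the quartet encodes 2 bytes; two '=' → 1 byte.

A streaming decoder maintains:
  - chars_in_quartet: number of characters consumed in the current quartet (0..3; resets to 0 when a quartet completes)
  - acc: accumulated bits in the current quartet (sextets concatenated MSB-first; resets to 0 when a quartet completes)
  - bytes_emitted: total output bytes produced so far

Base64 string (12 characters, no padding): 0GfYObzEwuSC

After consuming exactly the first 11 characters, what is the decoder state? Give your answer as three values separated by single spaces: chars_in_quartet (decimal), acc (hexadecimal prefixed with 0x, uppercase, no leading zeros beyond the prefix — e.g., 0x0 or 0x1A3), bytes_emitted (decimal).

After char 0 ('0'=52): chars_in_quartet=1 acc=0x34 bytes_emitted=0
After char 1 ('G'=6): chars_in_quartet=2 acc=0xD06 bytes_emitted=0
After char 2 ('f'=31): chars_in_quartet=3 acc=0x3419F bytes_emitted=0
After char 3 ('Y'=24): chars_in_quartet=4 acc=0xD067D8 -> emit D0 67 D8, reset; bytes_emitted=3
After char 4 ('O'=14): chars_in_quartet=1 acc=0xE bytes_emitted=3
After char 5 ('b'=27): chars_in_quartet=2 acc=0x39B bytes_emitted=3
After char 6 ('z'=51): chars_in_quartet=3 acc=0xE6F3 bytes_emitted=3
After char 7 ('E'=4): chars_in_quartet=4 acc=0x39BCC4 -> emit 39 BC C4, reset; bytes_emitted=6
After char 8 ('w'=48): chars_in_quartet=1 acc=0x30 bytes_emitted=6
After char 9 ('u'=46): chars_in_quartet=2 acc=0xC2E bytes_emitted=6
After char 10 ('S'=18): chars_in_quartet=3 acc=0x30B92 bytes_emitted=6

Answer: 3 0x30B92 6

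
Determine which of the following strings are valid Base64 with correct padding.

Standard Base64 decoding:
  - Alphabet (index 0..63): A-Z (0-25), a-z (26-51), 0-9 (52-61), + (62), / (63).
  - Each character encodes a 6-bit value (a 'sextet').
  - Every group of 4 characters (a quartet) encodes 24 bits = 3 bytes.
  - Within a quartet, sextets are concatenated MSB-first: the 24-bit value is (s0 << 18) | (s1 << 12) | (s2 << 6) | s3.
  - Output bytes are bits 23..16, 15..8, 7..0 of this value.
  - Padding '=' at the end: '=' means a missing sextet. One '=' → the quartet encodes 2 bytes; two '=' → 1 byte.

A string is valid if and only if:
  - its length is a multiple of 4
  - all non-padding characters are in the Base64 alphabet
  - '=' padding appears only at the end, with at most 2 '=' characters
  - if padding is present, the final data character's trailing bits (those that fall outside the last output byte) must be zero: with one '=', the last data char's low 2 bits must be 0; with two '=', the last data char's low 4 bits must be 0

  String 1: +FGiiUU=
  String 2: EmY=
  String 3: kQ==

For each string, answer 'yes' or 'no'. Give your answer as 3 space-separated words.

String 1: '+FGiiUU=' → valid
String 2: 'EmY=' → valid
String 3: 'kQ==' → valid

Answer: yes yes yes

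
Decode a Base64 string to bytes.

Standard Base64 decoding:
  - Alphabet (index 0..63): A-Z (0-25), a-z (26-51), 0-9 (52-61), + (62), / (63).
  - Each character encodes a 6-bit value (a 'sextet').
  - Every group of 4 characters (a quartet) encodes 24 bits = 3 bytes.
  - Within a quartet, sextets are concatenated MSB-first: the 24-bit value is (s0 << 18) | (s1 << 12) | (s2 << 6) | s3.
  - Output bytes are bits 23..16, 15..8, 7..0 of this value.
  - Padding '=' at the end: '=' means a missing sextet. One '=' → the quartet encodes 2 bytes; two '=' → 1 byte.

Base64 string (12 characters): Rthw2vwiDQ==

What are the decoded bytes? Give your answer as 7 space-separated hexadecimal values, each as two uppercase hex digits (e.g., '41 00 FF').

Answer: 46 D8 70 DA FC 22 0D

Derivation:
After char 0 ('R'=17): chars_in_quartet=1 acc=0x11 bytes_emitted=0
After char 1 ('t'=45): chars_in_quartet=2 acc=0x46D bytes_emitted=0
After char 2 ('h'=33): chars_in_quartet=3 acc=0x11B61 bytes_emitted=0
After char 3 ('w'=48): chars_in_quartet=4 acc=0x46D870 -> emit 46 D8 70, reset; bytes_emitted=3
After char 4 ('2'=54): chars_in_quartet=1 acc=0x36 bytes_emitted=3
After char 5 ('v'=47): chars_in_quartet=2 acc=0xDAF bytes_emitted=3
After char 6 ('w'=48): chars_in_quartet=3 acc=0x36BF0 bytes_emitted=3
After char 7 ('i'=34): chars_in_quartet=4 acc=0xDAFC22 -> emit DA FC 22, reset; bytes_emitted=6
After char 8 ('D'=3): chars_in_quartet=1 acc=0x3 bytes_emitted=6
After char 9 ('Q'=16): chars_in_quartet=2 acc=0xD0 bytes_emitted=6
Padding '==': partial quartet acc=0xD0 -> emit 0D; bytes_emitted=7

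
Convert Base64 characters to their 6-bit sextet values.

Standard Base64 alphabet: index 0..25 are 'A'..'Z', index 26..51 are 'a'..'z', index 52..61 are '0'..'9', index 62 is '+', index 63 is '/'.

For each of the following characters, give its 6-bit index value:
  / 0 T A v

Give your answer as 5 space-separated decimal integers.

'/': index 63
'0': 0..9 range, 52 + ord('0') − ord('0') = 52
'T': A..Z range, ord('T') − ord('A') = 19
'A': A..Z range, ord('A') − ord('A') = 0
'v': a..z range, 26 + ord('v') − ord('a') = 47

Answer: 63 52 19 0 47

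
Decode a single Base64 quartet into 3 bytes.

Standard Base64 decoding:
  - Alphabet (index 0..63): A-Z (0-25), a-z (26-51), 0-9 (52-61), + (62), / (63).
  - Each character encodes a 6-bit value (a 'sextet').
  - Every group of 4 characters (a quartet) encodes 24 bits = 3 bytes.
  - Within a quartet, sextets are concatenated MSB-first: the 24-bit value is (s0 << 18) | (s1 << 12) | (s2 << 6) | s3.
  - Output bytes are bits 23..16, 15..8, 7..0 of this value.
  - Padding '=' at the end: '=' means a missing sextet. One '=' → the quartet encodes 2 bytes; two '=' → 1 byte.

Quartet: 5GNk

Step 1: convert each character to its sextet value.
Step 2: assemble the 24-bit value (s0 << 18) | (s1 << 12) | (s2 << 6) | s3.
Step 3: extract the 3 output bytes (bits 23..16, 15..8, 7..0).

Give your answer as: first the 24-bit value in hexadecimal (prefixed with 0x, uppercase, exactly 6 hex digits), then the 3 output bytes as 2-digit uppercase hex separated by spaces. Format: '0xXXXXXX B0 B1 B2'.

Answer: 0xE46364 E4 63 64

Derivation:
Sextets: 5=57, G=6, N=13, k=36
24-bit: (57<<18) | (6<<12) | (13<<6) | 36
      = 0xE40000 | 0x006000 | 0x000340 | 0x000024
      = 0xE46364
Bytes: (v>>16)&0xFF=E4, (v>>8)&0xFF=63, v&0xFF=64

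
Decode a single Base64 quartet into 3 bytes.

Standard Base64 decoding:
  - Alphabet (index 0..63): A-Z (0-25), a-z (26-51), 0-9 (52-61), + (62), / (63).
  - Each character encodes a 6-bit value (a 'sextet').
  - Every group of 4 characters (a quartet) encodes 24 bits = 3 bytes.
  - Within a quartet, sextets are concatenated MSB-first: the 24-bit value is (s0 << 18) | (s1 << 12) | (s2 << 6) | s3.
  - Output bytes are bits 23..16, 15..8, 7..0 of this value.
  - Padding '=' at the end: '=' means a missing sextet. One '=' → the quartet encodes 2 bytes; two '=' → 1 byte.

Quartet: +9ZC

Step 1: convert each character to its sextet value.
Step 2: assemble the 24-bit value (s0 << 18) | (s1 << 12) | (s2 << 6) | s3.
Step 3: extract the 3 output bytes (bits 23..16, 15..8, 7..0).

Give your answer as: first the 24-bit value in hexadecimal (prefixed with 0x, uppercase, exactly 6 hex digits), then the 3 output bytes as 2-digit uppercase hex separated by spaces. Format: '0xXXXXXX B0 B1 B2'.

Answer: 0xFBD642 FB D6 42

Derivation:
Sextets: +=62, 9=61, Z=25, C=2
24-bit: (62<<18) | (61<<12) | (25<<6) | 2
      = 0xF80000 | 0x03D000 | 0x000640 | 0x000002
      = 0xFBD642
Bytes: (v>>16)&0xFF=FB, (v>>8)&0xFF=D6, v&0xFF=42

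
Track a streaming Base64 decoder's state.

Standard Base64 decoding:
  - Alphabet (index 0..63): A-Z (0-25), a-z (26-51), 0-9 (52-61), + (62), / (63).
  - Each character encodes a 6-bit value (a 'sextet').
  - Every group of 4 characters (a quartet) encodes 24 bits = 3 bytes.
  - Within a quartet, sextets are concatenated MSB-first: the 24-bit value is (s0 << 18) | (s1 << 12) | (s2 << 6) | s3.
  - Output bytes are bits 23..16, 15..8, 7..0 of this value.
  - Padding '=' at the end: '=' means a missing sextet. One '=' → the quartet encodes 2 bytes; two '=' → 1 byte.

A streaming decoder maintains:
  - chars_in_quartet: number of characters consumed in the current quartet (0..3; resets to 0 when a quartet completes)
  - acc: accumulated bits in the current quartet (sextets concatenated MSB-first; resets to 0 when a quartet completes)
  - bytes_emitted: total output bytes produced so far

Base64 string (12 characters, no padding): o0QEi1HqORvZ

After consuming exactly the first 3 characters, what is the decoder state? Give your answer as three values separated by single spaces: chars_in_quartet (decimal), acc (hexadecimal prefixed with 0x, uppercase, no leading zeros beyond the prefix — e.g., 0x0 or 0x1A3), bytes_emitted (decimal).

Answer: 3 0x28D10 0

Derivation:
After char 0 ('o'=40): chars_in_quartet=1 acc=0x28 bytes_emitted=0
After char 1 ('0'=52): chars_in_quartet=2 acc=0xA34 bytes_emitted=0
After char 2 ('Q'=16): chars_in_quartet=3 acc=0x28D10 bytes_emitted=0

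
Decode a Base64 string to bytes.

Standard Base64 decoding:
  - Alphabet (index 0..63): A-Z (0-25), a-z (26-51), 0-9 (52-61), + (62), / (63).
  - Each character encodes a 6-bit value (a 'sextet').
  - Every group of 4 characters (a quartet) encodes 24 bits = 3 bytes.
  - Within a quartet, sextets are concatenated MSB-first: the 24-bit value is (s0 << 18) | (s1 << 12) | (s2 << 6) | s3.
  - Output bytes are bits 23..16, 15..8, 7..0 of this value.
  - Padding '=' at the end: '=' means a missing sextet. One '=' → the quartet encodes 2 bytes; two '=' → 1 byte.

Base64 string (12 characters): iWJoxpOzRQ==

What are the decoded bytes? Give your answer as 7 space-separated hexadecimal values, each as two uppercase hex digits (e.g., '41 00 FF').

After char 0 ('i'=34): chars_in_quartet=1 acc=0x22 bytes_emitted=0
After char 1 ('W'=22): chars_in_quartet=2 acc=0x896 bytes_emitted=0
After char 2 ('J'=9): chars_in_quartet=3 acc=0x22589 bytes_emitted=0
After char 3 ('o'=40): chars_in_quartet=4 acc=0x896268 -> emit 89 62 68, reset; bytes_emitted=3
After char 4 ('x'=49): chars_in_quartet=1 acc=0x31 bytes_emitted=3
After char 5 ('p'=41): chars_in_quartet=2 acc=0xC69 bytes_emitted=3
After char 6 ('O'=14): chars_in_quartet=3 acc=0x31A4E bytes_emitted=3
After char 7 ('z'=51): chars_in_quartet=4 acc=0xC693B3 -> emit C6 93 B3, reset; bytes_emitted=6
After char 8 ('R'=17): chars_in_quartet=1 acc=0x11 bytes_emitted=6
After char 9 ('Q'=16): chars_in_quartet=2 acc=0x450 bytes_emitted=6
Padding '==': partial quartet acc=0x450 -> emit 45; bytes_emitted=7

Answer: 89 62 68 C6 93 B3 45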